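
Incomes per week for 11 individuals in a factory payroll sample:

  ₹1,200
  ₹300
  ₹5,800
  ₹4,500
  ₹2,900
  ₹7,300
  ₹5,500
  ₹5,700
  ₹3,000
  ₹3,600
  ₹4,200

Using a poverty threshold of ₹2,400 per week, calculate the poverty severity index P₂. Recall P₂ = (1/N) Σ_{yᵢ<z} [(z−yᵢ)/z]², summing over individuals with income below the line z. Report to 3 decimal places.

0.092

Below the line: ₹300, ₹1,200 (q = 2 of N = 11).
Gap ratios (z−y)/z: (2400−300)/2400 = 0.8750; (2400−1200)/2400 = 0.5000.
Squared: 0.7656; 0.2500.
Sum = 1.015625; P₂ = 1.015625 / 11 = 0.092.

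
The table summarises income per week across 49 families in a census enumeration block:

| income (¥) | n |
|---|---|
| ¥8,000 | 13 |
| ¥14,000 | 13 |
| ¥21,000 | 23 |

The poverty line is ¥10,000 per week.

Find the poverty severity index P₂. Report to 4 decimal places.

0.0106

Below the line: 13×¥8,000 (q = 13 of N = 49).
Gap ratios (z−y)/z: (10000−8000)/10000 = 0.2000 (×13).
Squared: 0.0400 (×13).
Sum = 0.520000; P₂ = 0.520000 / 49 = 0.0106.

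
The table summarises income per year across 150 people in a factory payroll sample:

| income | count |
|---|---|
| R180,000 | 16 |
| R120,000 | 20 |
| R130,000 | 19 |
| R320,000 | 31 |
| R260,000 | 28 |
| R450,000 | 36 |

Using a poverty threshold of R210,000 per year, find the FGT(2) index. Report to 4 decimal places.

0.0450

Incomes under z: 20×R120,000, 19×R130,000, 16×R180,000 (q = 55 of N = 150).
Normalized shortfalls: (210000−120000)/210000 = 0.4286 (×20); (210000−130000)/210000 = 0.3810 (×19); (210000−180000)/210000 = 0.1429 (×16).
Squared: 0.1837 (×20); 0.1451 (×19); 0.0204 (×16).
Sum = 6.757370; P₂ = 6.757370 / 150 = 0.0450.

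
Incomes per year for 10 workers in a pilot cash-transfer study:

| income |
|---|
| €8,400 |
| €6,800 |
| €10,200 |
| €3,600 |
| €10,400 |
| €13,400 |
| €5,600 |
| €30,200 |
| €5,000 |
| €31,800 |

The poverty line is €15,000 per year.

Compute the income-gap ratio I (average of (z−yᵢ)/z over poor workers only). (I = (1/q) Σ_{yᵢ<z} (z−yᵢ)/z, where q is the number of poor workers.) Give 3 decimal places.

Poor units: €3,600, €5,000, €5,600, €6,800, €8,400, €10,200, €10,400, €13,400 (q = 8 of N = 10).
Relative gaps: 0.7600, 0.6667, 0.6267, 0.5467, 0.4400, 0.3200, 0.3067, 0.1067; sum = 3.773333.
I averages over the q = 8 poor units only: 3.773333 / 8 = 0.472.

0.472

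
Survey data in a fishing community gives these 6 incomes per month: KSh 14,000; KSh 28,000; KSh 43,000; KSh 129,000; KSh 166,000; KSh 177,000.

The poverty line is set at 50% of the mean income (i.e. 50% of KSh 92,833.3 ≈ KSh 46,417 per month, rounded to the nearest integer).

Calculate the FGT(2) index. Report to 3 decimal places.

Below the line: KSh 14,000, KSh 28,000, KSh 43,000 (q = 3 of N = 6).
Relative gaps: (46417−14000)/46417 = 0.6984; (46417−28000)/46417 = 0.3968; (46417−43000)/46417 = 0.0736.
Squared: 0.4877; 0.1574; 0.0054.
Sum = 0.650591; P₂ = 0.650591 / 6 = 0.108.

0.108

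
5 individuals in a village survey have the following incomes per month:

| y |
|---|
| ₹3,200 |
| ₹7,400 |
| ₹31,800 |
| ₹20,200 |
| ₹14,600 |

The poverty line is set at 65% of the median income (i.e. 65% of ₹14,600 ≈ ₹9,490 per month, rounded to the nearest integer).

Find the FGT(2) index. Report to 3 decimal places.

0.098

Incomes under z: ₹3,200, ₹7,400 (q = 2 of N = 5).
Gap ratios (z−y)/z: (9490−3200)/9490 = 0.6628; (9490−7400)/9490 = 0.2202.
Squared: 0.4393; 0.0485.
Sum = 0.487810; P₂ = 0.487810 / 5 = 0.098.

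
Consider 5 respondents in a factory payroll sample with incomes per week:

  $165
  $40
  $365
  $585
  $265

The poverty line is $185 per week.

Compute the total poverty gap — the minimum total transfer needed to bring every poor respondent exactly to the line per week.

Poor units: $40, $165 (q = 2 of N = 5).
Individual gaps: 185−40 = 145; 185−165 = 20.
Aggregate gap = $165.

$165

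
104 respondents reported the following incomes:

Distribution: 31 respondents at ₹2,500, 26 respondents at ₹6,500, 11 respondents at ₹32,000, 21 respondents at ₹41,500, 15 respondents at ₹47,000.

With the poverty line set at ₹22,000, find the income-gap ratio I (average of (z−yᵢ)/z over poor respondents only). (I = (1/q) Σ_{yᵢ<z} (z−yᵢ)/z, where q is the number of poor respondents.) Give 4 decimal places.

0.8034

Poor units: 31×₹2,500, 26×₹6,500 (q = 57 of N = 104).
Relative gaps: 0.8864 (×31), 0.7045 (×26); sum = 45.795455.
I averages over the q = 57 poor units only: 45.795455 / 57 = 0.8034.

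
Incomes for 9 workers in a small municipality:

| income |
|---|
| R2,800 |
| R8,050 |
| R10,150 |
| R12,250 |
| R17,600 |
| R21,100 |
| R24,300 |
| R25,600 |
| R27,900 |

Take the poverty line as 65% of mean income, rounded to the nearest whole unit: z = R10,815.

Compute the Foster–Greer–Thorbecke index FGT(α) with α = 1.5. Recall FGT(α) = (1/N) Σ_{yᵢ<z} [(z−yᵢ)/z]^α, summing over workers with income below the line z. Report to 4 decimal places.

0.0869

Below the line: R2,800, R8,050, R10,150 (q = 3 of N = 9).
Shortfall ratios: (10815−2800)/10815 = 0.7411; (10815−8050)/10815 = 0.2557; (10815−10150)/10815 = 0.0615.
Raised to α = 1.5: 0.63799; 0.12927; 0.01525.
Sum = 0.782511; FGT(1.5) = 0.782511 / 9 = 0.0869.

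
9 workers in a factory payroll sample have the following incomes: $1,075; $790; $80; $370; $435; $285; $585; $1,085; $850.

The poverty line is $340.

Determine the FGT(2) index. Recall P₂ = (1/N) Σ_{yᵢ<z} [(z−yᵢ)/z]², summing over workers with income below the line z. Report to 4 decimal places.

0.0679

Poor units: $80, $285 (q = 2 of N = 9).
Shortfall ratios: (340−80)/340 = 0.7647; (340−285)/340 = 0.1618.
Squared: 0.5848; 0.0262.
Sum = 0.610943; P₂ = 0.610943 / 9 = 0.0679.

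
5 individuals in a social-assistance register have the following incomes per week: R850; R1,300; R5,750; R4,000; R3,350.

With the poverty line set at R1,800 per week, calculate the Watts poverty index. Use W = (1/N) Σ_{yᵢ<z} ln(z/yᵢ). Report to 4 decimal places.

Below the line: R850, R1,300 (q = 2 of N = 5).
Log shortfalls: ln(1800/850) = 0.7503; ln(1800/1300) = 0.3254.
W = 1.075728 / 5 = 0.2151.

0.2151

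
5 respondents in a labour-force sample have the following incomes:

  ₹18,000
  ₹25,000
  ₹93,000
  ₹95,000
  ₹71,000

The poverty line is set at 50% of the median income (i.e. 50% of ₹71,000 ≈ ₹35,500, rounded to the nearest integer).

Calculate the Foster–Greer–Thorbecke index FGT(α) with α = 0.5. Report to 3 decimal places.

0.249

Poor units: ₹18,000, ₹25,000 (q = 2 of N = 5).
Shortfall ratios: (35500−18000)/35500 = 0.4930; (35500−25000)/35500 = 0.2958.
Raised to α = 0.5: 0.70211; 0.54385.
Sum = 1.245961; FGT(0.5) = 1.245961 / 5 = 0.249.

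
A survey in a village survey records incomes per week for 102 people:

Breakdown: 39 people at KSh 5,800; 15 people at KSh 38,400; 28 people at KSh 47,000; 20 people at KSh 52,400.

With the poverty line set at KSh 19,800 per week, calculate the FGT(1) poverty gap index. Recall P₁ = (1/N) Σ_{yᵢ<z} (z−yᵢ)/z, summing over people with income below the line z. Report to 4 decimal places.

0.2704

Below z: 39×KSh 5,800 (q = 39 of N = 102).
Shortfall ratios: (19800−5800)/19800 = 0.7071 (×39).
Σ = 27.575758. Dividing by the full population N = 102 gives P₁ = 0.2704.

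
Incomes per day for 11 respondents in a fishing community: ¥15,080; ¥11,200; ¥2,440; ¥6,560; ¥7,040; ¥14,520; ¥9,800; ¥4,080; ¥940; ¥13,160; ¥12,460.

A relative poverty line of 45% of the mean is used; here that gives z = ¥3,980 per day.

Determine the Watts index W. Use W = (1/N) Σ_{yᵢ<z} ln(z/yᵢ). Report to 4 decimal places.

Poor units: ¥940, ¥2,440 (q = 2 of N = 11).
Log gaps: ln(3980/940) = 1.4432; ln(3980/2440) = 0.4893.
W = 1.932441 / 11 = 0.1757.

0.1757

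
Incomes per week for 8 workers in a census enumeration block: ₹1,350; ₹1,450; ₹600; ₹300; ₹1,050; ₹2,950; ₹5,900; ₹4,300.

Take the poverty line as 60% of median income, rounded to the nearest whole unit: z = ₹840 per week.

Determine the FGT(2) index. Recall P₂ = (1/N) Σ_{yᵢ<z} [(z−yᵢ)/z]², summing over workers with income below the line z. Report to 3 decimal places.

0.062

Poor units: ₹300, ₹600 (q = 2 of N = 8).
Shortfall ratios: (840−300)/840 = 0.6429; (840−600)/840 = 0.2857.
Squared: 0.4133; 0.0816.
Sum = 0.494898; P₂ = 0.494898 / 8 = 0.062.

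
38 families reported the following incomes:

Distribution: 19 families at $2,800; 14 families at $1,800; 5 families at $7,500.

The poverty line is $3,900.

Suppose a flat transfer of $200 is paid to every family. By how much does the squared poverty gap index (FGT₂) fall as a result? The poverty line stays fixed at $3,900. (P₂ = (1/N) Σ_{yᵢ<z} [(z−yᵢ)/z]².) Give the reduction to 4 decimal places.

Before: below the line — 14×$1,800, 19×$2,800; squared poverty gap index (FGT₂) = 0.146597.
After the $200 transfer: below the line — 14×$2,000, 19×$3,000; squared poverty gap index (FGT₂) = 0.114070.
Reduction = 0.146597 − 0.114070 = 0.0325.

0.0325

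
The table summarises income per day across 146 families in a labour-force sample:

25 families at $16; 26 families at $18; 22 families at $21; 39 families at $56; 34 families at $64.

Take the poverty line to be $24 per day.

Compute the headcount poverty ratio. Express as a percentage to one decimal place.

50.0%

73 of the 146 families have income below $24.
H = 73/146 = 50.0%.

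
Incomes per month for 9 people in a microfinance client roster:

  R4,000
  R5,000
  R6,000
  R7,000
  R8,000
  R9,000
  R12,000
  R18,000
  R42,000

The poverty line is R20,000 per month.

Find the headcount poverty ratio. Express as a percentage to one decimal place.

8 of the 9 people have income below R20,000.
H = 8/9 = 88.9%.

88.9%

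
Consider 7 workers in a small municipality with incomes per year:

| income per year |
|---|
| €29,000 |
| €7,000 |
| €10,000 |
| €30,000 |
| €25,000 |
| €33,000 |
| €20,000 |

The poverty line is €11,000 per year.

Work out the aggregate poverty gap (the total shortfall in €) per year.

Poor units: €7,000, €10,000 (q = 2 of N = 7).
Individual gaps: 11000−7000 = 4000; 11000−10000 = 1000.
Aggregate gap = €5,000.

€5,000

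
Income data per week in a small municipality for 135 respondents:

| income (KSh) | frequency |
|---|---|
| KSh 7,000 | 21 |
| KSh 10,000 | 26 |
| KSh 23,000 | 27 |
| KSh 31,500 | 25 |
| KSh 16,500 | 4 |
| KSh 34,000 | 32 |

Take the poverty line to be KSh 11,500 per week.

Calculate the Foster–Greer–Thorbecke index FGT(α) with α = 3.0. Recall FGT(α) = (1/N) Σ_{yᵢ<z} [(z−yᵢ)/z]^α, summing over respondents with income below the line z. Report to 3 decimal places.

Poor units: 21×KSh 7,000, 26×KSh 10,000 (q = 47 of N = 135).
Normalized shortfalls: (11500−7000)/11500 = 0.3913 (×21); (11500−10000)/11500 = 0.1304 (×26).
Raised to α = 3.0: 0.05992 (×21); 0.00222 (×26).
Sum = 1.315937; FGT(3.0) = 1.315937 / 135 = 0.010.

0.010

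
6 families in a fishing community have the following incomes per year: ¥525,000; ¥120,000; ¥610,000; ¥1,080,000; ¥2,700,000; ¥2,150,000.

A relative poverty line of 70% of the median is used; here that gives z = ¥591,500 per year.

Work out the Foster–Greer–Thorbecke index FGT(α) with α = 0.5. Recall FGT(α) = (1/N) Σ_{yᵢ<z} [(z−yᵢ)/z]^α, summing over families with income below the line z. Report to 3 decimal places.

Below z: ¥120,000, ¥525,000 (q = 2 of N = 6).
Gap ratios (z−y)/z: (591500−120000)/591500 = 0.7971; (591500−525000)/591500 = 0.1124.
Raised to α = 0.5: 0.89282; 0.33530.
Sum = 1.228119; FGT(0.5) = 1.228119 / 6 = 0.205.

0.205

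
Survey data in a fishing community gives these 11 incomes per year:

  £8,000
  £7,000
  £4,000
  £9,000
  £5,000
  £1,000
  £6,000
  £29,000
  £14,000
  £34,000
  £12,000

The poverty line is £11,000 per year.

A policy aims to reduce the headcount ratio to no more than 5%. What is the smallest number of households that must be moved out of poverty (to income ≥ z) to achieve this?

7

7 of the 11 households are poor, so H = 7/11 = 0.636.
A headcount ratio of at most 5% allows at most ⌊0.05 × 11⌋ = 0 poor households.
So at least 7 − 0 = 7 must be lifted.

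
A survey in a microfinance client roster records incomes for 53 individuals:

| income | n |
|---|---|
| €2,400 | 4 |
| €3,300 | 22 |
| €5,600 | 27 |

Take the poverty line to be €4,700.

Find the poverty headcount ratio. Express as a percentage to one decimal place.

49.1%

26 of the 53 individuals have income below €4,700.
H = 26/53 = 49.1%.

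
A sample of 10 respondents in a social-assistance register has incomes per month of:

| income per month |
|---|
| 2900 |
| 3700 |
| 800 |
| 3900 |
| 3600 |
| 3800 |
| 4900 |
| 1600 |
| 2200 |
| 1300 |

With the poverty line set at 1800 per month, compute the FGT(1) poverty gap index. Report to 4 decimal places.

0.0944

Poor units: 800, 1300, 1600 (q = 3 of N = 10).
Gap ratios (z−y)/z: (1800−800)/1800 = 0.5556; (1800−1300)/1800 = 0.2778; (1800−1600)/1800 = 0.1111.
Sum of shortfalls = 0.944444; P₁ averages over all N: 0.944444 / 10 = 0.0944.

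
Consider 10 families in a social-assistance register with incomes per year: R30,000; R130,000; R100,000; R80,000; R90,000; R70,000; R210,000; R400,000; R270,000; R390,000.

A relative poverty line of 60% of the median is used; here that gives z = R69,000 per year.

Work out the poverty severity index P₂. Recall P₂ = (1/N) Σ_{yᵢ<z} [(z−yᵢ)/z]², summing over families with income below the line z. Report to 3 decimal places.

0.032

Below z: R30,000 (q = 1 of N = 10).
Relative gaps: (69000−30000)/69000 = 0.5652.
Squared: 0.3195.
Sum = 0.319471; P₂ = 0.319471 / 10 = 0.032.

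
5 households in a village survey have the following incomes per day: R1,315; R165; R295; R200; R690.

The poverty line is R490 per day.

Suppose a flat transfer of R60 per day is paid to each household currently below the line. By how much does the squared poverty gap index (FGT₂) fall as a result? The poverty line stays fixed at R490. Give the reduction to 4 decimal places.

0.0720

Before: below the line — R165, R200, R295; squared poverty gap index (FGT₂) = 0.189713.
After the R60 transfer: below the line — R225, R260, R355; squared poverty gap index (FGT₂) = 0.117743.
Reduction = 0.189713 − 0.117743 = 0.0720.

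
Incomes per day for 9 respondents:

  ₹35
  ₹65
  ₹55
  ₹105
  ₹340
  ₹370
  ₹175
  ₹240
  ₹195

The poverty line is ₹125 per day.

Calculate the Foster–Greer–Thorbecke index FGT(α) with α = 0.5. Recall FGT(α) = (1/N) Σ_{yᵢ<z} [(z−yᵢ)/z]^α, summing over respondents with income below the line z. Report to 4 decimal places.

0.2989

Poor units: ₹35, ₹55, ₹65, ₹105 (q = 4 of N = 9).
Relative gaps: (125−35)/125 = 0.7200; (125−55)/125 = 0.5600; (125−65)/125 = 0.4800; (125−105)/125 = 0.1600.
Raised to α = 0.5: 0.84853; 0.74833; 0.69282; 0.40000.
Sum = 2.689680; FGT(0.5) = 2.689680 / 9 = 0.2989.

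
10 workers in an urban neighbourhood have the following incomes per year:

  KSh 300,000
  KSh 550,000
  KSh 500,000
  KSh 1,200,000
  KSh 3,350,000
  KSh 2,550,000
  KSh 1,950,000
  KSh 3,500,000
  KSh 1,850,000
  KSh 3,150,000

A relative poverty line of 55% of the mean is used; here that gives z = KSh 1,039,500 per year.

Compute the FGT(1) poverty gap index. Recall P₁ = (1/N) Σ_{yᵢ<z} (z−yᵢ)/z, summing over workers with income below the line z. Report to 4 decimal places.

Poor units: KSh 300,000, KSh 500,000, KSh 550,000 (q = 3 of N = 10).
Gap ratios (z−y)/z: (1039500−300000)/1039500 = 0.7114; (1039500−500000)/1039500 = 0.5190; (1039500−550000)/1039500 = 0.4709.
Sum of shortfalls = 1.701299; P₁ averages over all N: 1.701299 / 10 = 0.1701.

0.1701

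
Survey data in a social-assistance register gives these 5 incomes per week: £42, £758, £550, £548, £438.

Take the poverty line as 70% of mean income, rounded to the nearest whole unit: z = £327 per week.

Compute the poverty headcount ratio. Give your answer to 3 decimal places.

1 of the 5 families have income below £327.
H = 1/5 = 0.200.

0.200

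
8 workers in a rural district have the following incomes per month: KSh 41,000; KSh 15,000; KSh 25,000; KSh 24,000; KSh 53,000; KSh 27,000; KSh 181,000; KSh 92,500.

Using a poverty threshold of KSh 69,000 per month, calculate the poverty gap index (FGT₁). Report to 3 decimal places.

Incomes under z: KSh 15,000, KSh 24,000, KSh 25,000, KSh 27,000, KSh 41,000, KSh 53,000 (q = 6 of N = 8).
Gap ratios (z−y)/z: (69000−15000)/69000 = 0.7826; (69000−24000)/69000 = 0.6522; (69000−25000)/69000 = 0.6377; (69000−27000)/69000 = 0.6087; (69000−41000)/69000 = 0.4058; (69000−53000)/69000 = 0.2319.
Σ = 3.318841. Dividing by the full population N = 8 gives P₁ = 0.415.

0.415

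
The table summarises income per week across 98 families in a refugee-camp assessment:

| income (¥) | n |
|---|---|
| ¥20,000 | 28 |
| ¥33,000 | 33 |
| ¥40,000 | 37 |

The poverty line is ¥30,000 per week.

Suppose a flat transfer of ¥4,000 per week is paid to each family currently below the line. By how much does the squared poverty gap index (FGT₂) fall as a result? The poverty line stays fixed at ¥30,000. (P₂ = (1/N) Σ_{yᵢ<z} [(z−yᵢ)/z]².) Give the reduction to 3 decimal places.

Before: below the line — 28×¥20,000; squared poverty gap index (FGT₂) = 0.03175.
After the ¥4,000 transfer: below the line — 28×¥24,000; squared poverty gap index (FGT₂) = 0.01143.
Reduction = 0.03175 − 0.01143 = 0.020.

0.020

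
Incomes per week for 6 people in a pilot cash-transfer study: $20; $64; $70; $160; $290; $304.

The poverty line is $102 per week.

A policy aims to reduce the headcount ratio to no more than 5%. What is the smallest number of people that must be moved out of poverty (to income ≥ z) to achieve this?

3

Currently q = 3 of N = 6 are below the line (H = 0.500).
A headcount ratio of at most 5% allows at most ⌊0.05 × 6⌋ = 0 poor people.
So at least 3 − 0 = 3 must be lifted.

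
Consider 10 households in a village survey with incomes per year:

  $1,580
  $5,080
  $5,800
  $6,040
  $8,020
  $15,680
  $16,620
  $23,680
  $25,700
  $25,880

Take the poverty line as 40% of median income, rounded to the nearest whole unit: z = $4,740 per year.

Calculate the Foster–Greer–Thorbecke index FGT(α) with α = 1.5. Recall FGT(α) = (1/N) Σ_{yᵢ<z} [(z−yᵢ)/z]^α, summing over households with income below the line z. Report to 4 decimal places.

0.0544

Below z: $1,580 (q = 1 of N = 10).
Relative gaps: (4740−1580)/4740 = 0.6667.
Raised to α = 1.5: 0.54433.
Sum = 0.544331; FGT(1.5) = 0.544331 / 10 = 0.0544.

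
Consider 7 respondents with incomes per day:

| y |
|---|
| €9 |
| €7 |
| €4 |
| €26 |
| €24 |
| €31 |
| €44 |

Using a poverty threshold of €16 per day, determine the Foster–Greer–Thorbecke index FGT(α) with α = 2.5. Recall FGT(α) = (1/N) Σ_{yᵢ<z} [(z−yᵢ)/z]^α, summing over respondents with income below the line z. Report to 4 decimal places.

0.1216

Below the line: €4, €7, €9 (q = 3 of N = 7).
Shortfall ratios: (16−4)/16 = 0.7500; (16−7)/16 = 0.5625; (16−9)/16 = 0.4375.
Raised to α = 2.5: 0.48714; 0.23730; 0.12660.
Sum = 0.851047; FGT(2.5) = 0.851047 / 7 = 0.1216.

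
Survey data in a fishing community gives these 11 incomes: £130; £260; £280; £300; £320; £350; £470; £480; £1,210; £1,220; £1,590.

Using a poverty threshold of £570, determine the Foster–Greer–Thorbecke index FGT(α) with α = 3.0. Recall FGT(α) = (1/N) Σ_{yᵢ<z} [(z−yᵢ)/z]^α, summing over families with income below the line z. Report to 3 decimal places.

Below the line: £130, £260, £280, £300, £320, £350, £470, £480 (q = 8 of N = 11).
Normalized shortfalls: (570−130)/570 = 0.7719; (570−260)/570 = 0.5439; (570−280)/570 = 0.5088; (570−300)/570 = 0.4737; (570−320)/570 = 0.4386; (570−350)/570 = 0.3860; (570−470)/570 = 0.1754; (570−480)/570 = 0.1579.
Raised to α = 3.0: 0.45997; 0.16086; 0.13170; 0.10628; 0.08437; 0.05750; 0.00540; 0.00394.
Sum = 1.010022; FGT(3.0) = 1.010022 / 11 = 0.092.

0.092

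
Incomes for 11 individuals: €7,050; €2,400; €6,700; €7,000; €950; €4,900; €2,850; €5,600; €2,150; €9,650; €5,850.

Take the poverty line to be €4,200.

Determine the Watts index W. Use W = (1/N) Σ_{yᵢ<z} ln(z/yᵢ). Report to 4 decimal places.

Below the line: €950, €2,150, €2,400, €2,850 (q = 4 of N = 11).
ln(z/y) terms: ln(4200/950) = 1.4864; ln(4200/2150) = 0.6696; ln(4200/2400) = 0.5596; ln(4200/2850) = 0.3878.
W = 3.103376 / 11 = 0.2821.

0.2821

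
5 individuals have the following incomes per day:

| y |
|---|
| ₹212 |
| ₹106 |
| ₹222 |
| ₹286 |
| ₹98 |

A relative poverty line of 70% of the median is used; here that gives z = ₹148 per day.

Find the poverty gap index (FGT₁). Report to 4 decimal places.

0.1243

Below the line: ₹98, ₹106 (q = 2 of N = 5).
Relative gaps: (148−98)/148 = 0.3378; (148−106)/148 = 0.2838.
Sum of shortfalls = 0.621622; P₁ averages over all N: 0.621622 / 5 = 0.1243.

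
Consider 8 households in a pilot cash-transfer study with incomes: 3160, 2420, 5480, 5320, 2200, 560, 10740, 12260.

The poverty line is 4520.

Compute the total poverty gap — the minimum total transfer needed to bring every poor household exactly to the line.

9740

Below the line: 560, 2200, 2420, 3160 (q = 4 of N = 8).
Individual gaps: 4520−560 = 3960; 4520−2200 = 2320; 4520−2420 = 2100; 4520−3160 = 1360.
Aggregate gap = 9740.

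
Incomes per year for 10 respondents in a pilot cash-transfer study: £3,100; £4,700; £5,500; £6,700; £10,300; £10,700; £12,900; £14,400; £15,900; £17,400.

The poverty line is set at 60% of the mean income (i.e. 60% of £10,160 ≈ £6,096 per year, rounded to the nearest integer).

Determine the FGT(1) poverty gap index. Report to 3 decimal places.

0.082

Below the line: £3,100, £4,700, £5,500 (q = 3 of N = 10).
Normalized shortfalls: (6096−3100)/6096 = 0.4915; (6096−4700)/6096 = 0.2290; (6096−5500)/6096 = 0.0978.
Sum of shortfalls = 0.818241; P₁ averages over all N: 0.818241 / 10 = 0.082.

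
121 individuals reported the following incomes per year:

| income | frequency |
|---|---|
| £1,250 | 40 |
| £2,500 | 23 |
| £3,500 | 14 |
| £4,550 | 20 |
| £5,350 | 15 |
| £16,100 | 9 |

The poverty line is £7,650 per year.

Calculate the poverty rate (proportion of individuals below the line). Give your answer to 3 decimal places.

112 of the 121 individuals have income below £7,650.
H = 112/121 = 0.926.

0.926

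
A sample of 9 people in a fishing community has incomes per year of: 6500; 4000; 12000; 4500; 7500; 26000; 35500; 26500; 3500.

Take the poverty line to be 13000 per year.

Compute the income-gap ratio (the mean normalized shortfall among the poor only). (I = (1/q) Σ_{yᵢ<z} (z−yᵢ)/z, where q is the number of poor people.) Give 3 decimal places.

Below the line: 3500, 4000, 4500, 6500, 7500, 12000 (q = 6 of N = 9).
Relative gaps: 0.7308, 0.6923, 0.6538, 0.5000, 0.4231, 0.0769; sum = 3.076923.
The income-gap ratio divides by q (the poor only): 3.076923 / 6 = 0.513.

0.513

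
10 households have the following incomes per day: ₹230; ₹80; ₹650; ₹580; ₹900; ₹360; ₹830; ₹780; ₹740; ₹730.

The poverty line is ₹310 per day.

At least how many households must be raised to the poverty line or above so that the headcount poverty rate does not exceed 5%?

Currently q = 2 of N = 10 are below the line (H = 0.200).
A headcount ratio of at most 5% allows at most ⌊0.05 × 10⌋ = 0 poor households.
So at least 2 − 0 = 2 must be lifted.

2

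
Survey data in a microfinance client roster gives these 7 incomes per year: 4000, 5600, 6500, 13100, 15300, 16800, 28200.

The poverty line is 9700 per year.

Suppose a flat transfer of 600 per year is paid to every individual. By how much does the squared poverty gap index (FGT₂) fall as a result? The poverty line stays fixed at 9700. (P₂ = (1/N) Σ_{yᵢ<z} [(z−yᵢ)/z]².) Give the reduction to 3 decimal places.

0.022

Before: below the line — 4000, 5600, 6500; squared poverty gap index (FGT₂) = 0.09040.
After the 600 transfer: below the line — 4600, 6200, 7100; squared poverty gap index (FGT₂) = 0.06835.
Reduction = 0.09040 − 0.06835 = 0.022.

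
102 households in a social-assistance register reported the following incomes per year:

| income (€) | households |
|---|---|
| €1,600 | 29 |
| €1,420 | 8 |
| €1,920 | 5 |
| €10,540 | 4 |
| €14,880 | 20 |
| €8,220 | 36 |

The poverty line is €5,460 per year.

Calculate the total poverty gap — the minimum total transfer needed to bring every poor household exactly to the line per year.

€161,960

Incomes under z: 8×€1,420, 29×€1,600, 5×€1,920 (q = 42 of N = 102).
Individual gaps: 8×(5460−1420) = 32320; 29×(5460−1600) = 111940; 5×(5460−1920) = 17700.
Aggregate gap = €161,960.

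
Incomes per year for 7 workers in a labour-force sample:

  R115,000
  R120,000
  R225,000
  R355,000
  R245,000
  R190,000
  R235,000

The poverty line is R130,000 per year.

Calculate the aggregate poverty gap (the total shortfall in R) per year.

R25,000

Below the line: R115,000, R120,000 (q = 2 of N = 7).
Individual gaps: 130000−115000 = 15000; 130000−120000 = 10000.
Aggregate gap = R25,000.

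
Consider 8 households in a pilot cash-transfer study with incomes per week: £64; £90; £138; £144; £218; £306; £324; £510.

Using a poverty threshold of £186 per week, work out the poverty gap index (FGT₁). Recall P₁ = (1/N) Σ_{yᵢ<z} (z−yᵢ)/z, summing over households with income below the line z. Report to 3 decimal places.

Poor units: £64, £90, £138, £144 (q = 4 of N = 8).
Relative gaps: (186−64)/186 = 0.6559; (186−90)/186 = 0.5161; (186−138)/186 = 0.2581; (186−144)/186 = 0.2258.
Σ = 1.655914. Dividing by the full population N = 8 gives P₁ = 0.207.

0.207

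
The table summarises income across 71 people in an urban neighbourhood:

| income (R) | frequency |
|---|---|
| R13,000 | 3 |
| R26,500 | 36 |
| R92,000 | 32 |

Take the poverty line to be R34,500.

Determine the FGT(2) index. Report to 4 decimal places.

0.0437

Incomes under z: 3×R13,000, 36×R26,500 (q = 39 of N = 71).
Shortfall ratios: (34500−13000)/34500 = 0.6232 (×3); (34500−26500)/34500 = 0.2319 (×36).
Squared: 0.3884 (×3); 0.0538 (×36).
Sum = 3.100819; P₂ = 3.100819 / 71 = 0.0437.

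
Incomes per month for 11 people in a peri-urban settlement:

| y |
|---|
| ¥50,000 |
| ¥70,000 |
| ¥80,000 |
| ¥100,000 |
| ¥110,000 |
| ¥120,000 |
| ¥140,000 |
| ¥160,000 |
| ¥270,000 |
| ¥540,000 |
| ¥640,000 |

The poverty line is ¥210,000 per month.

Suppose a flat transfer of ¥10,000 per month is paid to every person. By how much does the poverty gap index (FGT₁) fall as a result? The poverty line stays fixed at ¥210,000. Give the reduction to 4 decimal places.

Before: below the line — ¥50,000, ¥70,000, ¥80,000, ¥100,000, ¥110,000, ¥120,000, ¥140,000, ¥160,000; poverty gap index (FGT₁) = 0.367965.
After the ¥10,000 transfer: below the line — ¥60,000, ¥80,000, ¥90,000, ¥110,000, ¥120,000, ¥130,000, ¥150,000, ¥170,000; poverty gap index (FGT₁) = 0.333333.
Reduction = 0.367965 − 0.333333 = 0.0346.

0.0346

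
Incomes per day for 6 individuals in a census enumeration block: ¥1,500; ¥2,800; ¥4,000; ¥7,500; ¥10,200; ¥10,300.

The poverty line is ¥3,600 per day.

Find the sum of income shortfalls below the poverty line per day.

Poor units: ¥1,500, ¥2,800 (q = 2 of N = 6).
Individual gaps: 3600−1500 = 2100; 3600−2800 = 800.
Aggregate gap = ¥2,900.

¥2,900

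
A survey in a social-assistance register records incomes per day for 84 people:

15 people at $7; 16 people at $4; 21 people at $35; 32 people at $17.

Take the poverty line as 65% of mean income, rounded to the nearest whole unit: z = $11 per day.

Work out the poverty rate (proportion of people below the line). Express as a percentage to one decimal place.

36.9%

31 of the 84 people have income below $11.
H = 31/84 = 36.9%.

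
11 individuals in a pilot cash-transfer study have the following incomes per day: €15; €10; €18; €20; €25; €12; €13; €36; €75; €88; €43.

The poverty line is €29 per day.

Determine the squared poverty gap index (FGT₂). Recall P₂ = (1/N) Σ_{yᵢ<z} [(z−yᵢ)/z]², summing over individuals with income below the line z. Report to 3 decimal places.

0.143

Below the line: €10, €12, €13, €15, €18, €20, €25 (q = 7 of N = 11).
Gap ratios (z−y)/z: (29−10)/29 = 0.6552; (29−12)/29 = 0.5862; (29−13)/29 = 0.5517; (29−15)/29 = 0.4828; (29−18)/29 = 0.3793; (29−20)/29 = 0.3103; (29−25)/29 = 0.1379.
Squared: 0.4293; 0.3436; 0.3044; 0.2331; 0.1439; 0.0963; 0.0190.
Sum = 1.569560; P₂ = 1.569560 / 11 = 0.143.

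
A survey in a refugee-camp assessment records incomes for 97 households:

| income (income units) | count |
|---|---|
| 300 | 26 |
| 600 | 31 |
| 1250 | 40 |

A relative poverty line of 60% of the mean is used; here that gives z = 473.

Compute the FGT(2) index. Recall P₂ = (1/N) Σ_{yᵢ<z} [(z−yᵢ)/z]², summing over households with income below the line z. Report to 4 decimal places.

Incomes under z: 26×300 (q = 26 of N = 97).
Relative gaps: (473−300)/473 = 0.3658 (×26).
Squared: 0.1338 (×26).
Sum = 3.478110; P₂ = 3.478110 / 97 = 0.0359.

0.0359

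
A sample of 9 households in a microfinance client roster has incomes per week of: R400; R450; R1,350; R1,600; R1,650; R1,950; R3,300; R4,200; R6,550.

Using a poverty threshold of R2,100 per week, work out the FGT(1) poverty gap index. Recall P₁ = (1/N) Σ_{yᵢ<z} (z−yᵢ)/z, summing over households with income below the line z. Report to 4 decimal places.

Poor units: R400, R450, R1,350, R1,600, R1,650, R1,950 (q = 6 of N = 9).
Gap ratios (z−y)/z: (2100−400)/2100 = 0.8095; (2100−450)/2100 = 0.7857; (2100−1350)/2100 = 0.3571; (2100−1600)/2100 = 0.2381; (2100−1650)/2100 = 0.2143; (2100−1950)/2100 = 0.0714.
Σ = 2.476190. Dividing by the full population N = 9 gives P₁ = 0.2751.

0.2751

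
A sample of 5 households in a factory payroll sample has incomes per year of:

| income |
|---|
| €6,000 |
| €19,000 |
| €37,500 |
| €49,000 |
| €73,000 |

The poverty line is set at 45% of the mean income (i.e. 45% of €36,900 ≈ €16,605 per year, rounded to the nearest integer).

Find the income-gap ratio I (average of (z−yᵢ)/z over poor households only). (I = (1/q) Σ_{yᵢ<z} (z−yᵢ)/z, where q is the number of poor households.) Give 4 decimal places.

Poor units: €6,000 (q = 1 of N = 5).
Shortfall ratios (z−y)/z: 0.6387; sum = 0.638663.
The income-gap ratio divides by q (the poor only): 0.638663 / 1 = 0.6387.

0.6387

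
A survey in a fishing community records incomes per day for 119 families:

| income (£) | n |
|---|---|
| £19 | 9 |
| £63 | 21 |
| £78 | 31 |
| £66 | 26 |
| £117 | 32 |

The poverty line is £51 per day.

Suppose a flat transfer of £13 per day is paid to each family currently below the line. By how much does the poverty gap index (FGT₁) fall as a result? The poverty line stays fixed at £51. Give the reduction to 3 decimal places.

Before: below the line — 9×£19; poverty gap index (FGT₁) = 0.04745.
After the £13 transfer: below the line — 9×£32; poverty gap index (FGT₁) = 0.02818.
Reduction = 0.04745 − 0.02818 = 0.019.

0.019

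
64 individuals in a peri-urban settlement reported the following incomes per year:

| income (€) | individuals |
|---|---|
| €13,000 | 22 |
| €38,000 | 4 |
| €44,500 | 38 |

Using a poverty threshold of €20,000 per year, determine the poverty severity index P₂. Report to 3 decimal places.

Below z: 22×€13,000 (q = 22 of N = 64).
Relative gaps: (20000−13000)/20000 = 0.3500 (×22).
Squared: 0.1225 (×22).
Sum = 2.695000; P₂ = 2.695000 / 64 = 0.042.

0.042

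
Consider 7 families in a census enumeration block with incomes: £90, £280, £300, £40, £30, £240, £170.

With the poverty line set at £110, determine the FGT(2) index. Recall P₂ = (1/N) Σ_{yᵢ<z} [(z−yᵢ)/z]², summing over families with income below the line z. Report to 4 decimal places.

0.1381

Below the line: £30, £40, £90 (q = 3 of N = 7).
Gap ratios (z−y)/z: (110−30)/110 = 0.7273; (110−40)/110 = 0.6364; (110−90)/110 = 0.1818.
Squared: 0.5289; 0.4050; 0.0331.
Sum = 0.966942; P₂ = 0.966942 / 7 = 0.1381.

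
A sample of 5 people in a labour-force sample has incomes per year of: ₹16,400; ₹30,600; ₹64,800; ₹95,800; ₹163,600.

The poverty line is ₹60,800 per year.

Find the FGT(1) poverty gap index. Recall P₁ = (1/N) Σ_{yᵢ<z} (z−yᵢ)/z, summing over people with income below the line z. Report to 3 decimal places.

0.245

Below the line: ₹16,400, ₹30,600 (q = 2 of N = 5).
Normalized shortfalls: (60800−16400)/60800 = 0.7303; (60800−30600)/60800 = 0.4967.
Σ = 1.226974. Dividing by the full population N = 5 gives P₁ = 0.245.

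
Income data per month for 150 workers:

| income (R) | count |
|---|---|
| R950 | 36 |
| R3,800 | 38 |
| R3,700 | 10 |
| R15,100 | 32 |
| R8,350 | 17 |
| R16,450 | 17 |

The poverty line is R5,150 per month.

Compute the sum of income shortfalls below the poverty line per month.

R217,000

Below the line: 36×R950, 10×R3,700, 38×R3,800 (q = 84 of N = 150).
Individual gaps: 36×(5150−950) = 151200; 10×(5150−3700) = 14500; 38×(5150−3800) = 51300.
Aggregate gap = R217,000.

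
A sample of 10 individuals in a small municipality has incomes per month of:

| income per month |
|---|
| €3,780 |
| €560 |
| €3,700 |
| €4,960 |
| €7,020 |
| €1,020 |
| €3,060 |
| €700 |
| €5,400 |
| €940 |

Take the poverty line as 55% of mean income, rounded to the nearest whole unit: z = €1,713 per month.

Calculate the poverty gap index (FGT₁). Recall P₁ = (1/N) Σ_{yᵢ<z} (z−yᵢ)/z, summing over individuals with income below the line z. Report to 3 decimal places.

Poor units: €560, €700, €940, €1,020 (q = 4 of N = 10).
Normalized shortfalls: (1713−560)/1713 = 0.6731; (1713−700)/1713 = 0.5914; (1713−940)/1713 = 0.4513; (1713−1020)/1713 = 0.4046.
Sum of shortfalls = 2.120257; P₁ averages over all N: 2.120257 / 10 = 0.212.

0.212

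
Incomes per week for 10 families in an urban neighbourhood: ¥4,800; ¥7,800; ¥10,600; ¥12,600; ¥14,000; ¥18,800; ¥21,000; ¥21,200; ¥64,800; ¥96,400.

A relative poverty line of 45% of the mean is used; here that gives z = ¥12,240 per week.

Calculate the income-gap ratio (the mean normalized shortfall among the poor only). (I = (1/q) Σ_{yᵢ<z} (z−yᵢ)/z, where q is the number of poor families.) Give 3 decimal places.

0.368

Poor units: ¥4,800, ¥7,800, ¥10,600 (q = 3 of N = 10).
Shortfall ratios (z−y)/z: 0.6078, 0.3627, 0.1340; sum = 1.104575.
The income-gap ratio divides by q (the poor only): 1.104575 / 3 = 0.368.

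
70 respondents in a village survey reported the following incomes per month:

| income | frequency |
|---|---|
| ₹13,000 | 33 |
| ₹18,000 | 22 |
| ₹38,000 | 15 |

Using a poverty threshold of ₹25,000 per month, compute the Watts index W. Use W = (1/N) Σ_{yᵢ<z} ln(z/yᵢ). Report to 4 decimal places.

0.4115

Poor units: 33×₹13,000, 22×₹18,000 (q = 55 of N = 70).
ln(z/y) terms: ln(25000/13000) = 0.6539 (×33); ln(25000/18000) = 0.3285 (×22).
W = 28.806663 / 70 = 0.4115.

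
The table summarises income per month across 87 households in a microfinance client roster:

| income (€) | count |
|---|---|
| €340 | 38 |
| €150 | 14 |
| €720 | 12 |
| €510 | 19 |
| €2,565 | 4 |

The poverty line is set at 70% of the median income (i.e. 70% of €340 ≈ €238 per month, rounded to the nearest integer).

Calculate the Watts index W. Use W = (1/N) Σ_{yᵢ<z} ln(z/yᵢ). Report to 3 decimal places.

Below z: 14×€150 (q = 14 of N = 87).
ln(z/y) terms: ln(238/150) = 0.4616 (×14).
W = 6.462895 / 87 = 0.074.

0.074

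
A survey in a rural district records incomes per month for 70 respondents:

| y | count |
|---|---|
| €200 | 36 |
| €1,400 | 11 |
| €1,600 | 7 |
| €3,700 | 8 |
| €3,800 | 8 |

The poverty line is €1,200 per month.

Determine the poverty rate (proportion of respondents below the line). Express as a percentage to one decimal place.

36 of the 70 respondents have income below €1,200.
H = 36/70 = 51.4%.

51.4%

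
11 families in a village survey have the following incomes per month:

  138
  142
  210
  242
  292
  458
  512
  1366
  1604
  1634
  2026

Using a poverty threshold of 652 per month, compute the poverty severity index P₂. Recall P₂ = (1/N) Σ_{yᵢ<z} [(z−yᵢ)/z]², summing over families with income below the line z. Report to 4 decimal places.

0.2298

Incomes under z: 138, 142, 210, 242, 292, 458, 512 (q = 7 of N = 11).
Relative gaps: (652−138)/652 = 0.7883; (652−142)/652 = 0.7822; (652−210)/652 = 0.6779; (652−242)/652 = 0.6288; (652−292)/652 = 0.5521; (652−458)/652 = 0.2975; (652−512)/652 = 0.2147.
Squared: 0.6215; 0.6119; 0.4596; 0.3954; 0.3049; 0.0885; 0.0461.
Sum = 2.527843; P₂ = 2.527843 / 11 = 0.2298.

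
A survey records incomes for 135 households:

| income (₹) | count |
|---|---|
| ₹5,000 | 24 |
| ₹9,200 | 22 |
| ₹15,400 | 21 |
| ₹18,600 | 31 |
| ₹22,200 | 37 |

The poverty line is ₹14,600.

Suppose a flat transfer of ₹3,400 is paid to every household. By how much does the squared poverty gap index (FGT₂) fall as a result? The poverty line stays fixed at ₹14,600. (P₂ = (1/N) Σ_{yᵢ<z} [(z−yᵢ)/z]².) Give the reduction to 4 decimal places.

Before: below the line — 24×₹5,000, 22×₹9,200; squared poverty gap index (FGT₂) = 0.099156.
After the ₹3,400 transfer: below the line — 24×₹8,400, 22×₹12,600; squared poverty gap index (FGT₂) = 0.035117.
Reduction = 0.099156 − 0.035117 = 0.0640.

0.0640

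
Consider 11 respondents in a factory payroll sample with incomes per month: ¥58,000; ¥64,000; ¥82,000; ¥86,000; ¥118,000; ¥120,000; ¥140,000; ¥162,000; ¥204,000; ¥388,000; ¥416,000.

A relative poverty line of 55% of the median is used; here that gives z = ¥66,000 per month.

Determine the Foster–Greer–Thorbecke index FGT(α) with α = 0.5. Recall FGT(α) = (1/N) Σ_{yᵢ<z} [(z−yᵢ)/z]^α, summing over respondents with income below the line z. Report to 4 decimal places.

0.0475

Below z: ¥58,000, ¥64,000 (q = 2 of N = 11).
Relative gaps: (66000−58000)/66000 = 0.1212; (66000−64000)/66000 = 0.0303.
Raised to α = 0.5: 0.34816; 0.17408.
Sum = 0.522233; FGT(0.5) = 0.522233 / 11 = 0.0475.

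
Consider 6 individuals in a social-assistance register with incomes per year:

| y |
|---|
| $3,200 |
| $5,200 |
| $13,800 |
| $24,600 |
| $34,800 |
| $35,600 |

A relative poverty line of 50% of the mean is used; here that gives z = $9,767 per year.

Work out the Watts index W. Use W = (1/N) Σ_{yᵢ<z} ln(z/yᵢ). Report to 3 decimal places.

Below the line: $3,200, $5,200 (q = 2 of N = 6).
ln(z/y) terms: ln(9767/3200) = 1.1159; ln(9767/5200) = 0.6304.
W = 1.746209 / 6 = 0.291.

0.291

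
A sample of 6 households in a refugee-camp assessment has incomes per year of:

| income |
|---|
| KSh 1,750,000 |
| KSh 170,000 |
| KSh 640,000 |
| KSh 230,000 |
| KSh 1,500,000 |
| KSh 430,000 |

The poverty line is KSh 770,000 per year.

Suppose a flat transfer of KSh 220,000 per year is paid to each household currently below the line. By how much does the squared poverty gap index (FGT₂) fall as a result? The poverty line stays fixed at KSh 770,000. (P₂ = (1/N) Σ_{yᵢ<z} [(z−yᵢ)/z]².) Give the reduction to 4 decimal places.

0.1470

Before: below the line — KSh 170,000, KSh 230,000, KSh 430,000, KSh 640,000; squared poverty gap index (FGT₂) = 0.220414.
After the KSh 220,000 transfer: below the line — KSh 390,000, KSh 450,000, KSh 650,000; squared poverty gap index (FGT₂) = 0.073424.
Reduction = 0.220414 − 0.073424 = 0.1470.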